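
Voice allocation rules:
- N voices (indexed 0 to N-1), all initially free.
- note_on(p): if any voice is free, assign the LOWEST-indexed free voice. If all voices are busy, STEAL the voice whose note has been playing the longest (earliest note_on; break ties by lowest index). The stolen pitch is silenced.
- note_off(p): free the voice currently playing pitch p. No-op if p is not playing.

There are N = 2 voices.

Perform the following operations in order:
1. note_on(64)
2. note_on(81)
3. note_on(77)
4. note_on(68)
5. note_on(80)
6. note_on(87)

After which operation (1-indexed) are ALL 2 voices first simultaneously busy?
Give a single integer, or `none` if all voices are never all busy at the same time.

Answer: 2

Derivation:
Op 1: note_on(64): voice 0 is free -> assigned | voices=[64 -]
Op 2: note_on(81): voice 1 is free -> assigned | voices=[64 81]
Op 3: note_on(77): all voices busy, STEAL voice 0 (pitch 64, oldest) -> assign | voices=[77 81]
Op 4: note_on(68): all voices busy, STEAL voice 1 (pitch 81, oldest) -> assign | voices=[77 68]
Op 5: note_on(80): all voices busy, STEAL voice 0 (pitch 77, oldest) -> assign | voices=[80 68]
Op 6: note_on(87): all voices busy, STEAL voice 1 (pitch 68, oldest) -> assign | voices=[80 87]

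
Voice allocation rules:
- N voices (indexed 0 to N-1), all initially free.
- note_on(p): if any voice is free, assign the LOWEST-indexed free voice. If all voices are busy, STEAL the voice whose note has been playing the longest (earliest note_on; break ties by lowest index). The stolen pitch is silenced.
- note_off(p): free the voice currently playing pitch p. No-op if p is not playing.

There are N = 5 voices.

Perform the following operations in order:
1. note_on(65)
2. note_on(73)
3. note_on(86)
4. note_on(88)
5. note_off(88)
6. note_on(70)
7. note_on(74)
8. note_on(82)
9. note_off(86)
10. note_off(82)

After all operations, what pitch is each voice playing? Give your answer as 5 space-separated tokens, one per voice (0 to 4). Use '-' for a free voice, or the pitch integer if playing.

Answer: - 73 - 70 74

Derivation:
Op 1: note_on(65): voice 0 is free -> assigned | voices=[65 - - - -]
Op 2: note_on(73): voice 1 is free -> assigned | voices=[65 73 - - -]
Op 3: note_on(86): voice 2 is free -> assigned | voices=[65 73 86 - -]
Op 4: note_on(88): voice 3 is free -> assigned | voices=[65 73 86 88 -]
Op 5: note_off(88): free voice 3 | voices=[65 73 86 - -]
Op 6: note_on(70): voice 3 is free -> assigned | voices=[65 73 86 70 -]
Op 7: note_on(74): voice 4 is free -> assigned | voices=[65 73 86 70 74]
Op 8: note_on(82): all voices busy, STEAL voice 0 (pitch 65, oldest) -> assign | voices=[82 73 86 70 74]
Op 9: note_off(86): free voice 2 | voices=[82 73 - 70 74]
Op 10: note_off(82): free voice 0 | voices=[- 73 - 70 74]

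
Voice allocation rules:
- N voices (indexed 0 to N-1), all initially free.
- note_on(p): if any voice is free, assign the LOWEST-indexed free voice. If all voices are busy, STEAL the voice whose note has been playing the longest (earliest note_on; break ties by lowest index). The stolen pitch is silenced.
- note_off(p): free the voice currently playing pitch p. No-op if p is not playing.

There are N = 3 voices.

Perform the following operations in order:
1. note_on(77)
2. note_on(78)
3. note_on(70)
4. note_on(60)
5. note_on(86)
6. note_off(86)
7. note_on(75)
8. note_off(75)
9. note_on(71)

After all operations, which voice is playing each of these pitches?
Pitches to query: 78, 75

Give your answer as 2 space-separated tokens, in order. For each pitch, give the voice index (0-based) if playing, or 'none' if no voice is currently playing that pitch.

Op 1: note_on(77): voice 0 is free -> assigned | voices=[77 - -]
Op 2: note_on(78): voice 1 is free -> assigned | voices=[77 78 -]
Op 3: note_on(70): voice 2 is free -> assigned | voices=[77 78 70]
Op 4: note_on(60): all voices busy, STEAL voice 0 (pitch 77, oldest) -> assign | voices=[60 78 70]
Op 5: note_on(86): all voices busy, STEAL voice 1 (pitch 78, oldest) -> assign | voices=[60 86 70]
Op 6: note_off(86): free voice 1 | voices=[60 - 70]
Op 7: note_on(75): voice 1 is free -> assigned | voices=[60 75 70]
Op 8: note_off(75): free voice 1 | voices=[60 - 70]
Op 9: note_on(71): voice 1 is free -> assigned | voices=[60 71 70]

Answer: none none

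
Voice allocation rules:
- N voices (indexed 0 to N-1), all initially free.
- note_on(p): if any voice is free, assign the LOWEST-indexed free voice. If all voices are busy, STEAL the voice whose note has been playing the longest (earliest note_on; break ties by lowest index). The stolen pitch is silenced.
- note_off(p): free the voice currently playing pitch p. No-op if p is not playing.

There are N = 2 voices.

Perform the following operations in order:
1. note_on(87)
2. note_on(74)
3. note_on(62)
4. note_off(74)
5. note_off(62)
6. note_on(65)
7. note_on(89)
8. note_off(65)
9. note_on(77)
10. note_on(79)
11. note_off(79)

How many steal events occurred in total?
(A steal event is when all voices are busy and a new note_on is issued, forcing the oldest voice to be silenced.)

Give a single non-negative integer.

Op 1: note_on(87): voice 0 is free -> assigned | voices=[87 -]
Op 2: note_on(74): voice 1 is free -> assigned | voices=[87 74]
Op 3: note_on(62): all voices busy, STEAL voice 0 (pitch 87, oldest) -> assign | voices=[62 74]
Op 4: note_off(74): free voice 1 | voices=[62 -]
Op 5: note_off(62): free voice 0 | voices=[- -]
Op 6: note_on(65): voice 0 is free -> assigned | voices=[65 -]
Op 7: note_on(89): voice 1 is free -> assigned | voices=[65 89]
Op 8: note_off(65): free voice 0 | voices=[- 89]
Op 9: note_on(77): voice 0 is free -> assigned | voices=[77 89]
Op 10: note_on(79): all voices busy, STEAL voice 1 (pitch 89, oldest) -> assign | voices=[77 79]
Op 11: note_off(79): free voice 1 | voices=[77 -]

Answer: 2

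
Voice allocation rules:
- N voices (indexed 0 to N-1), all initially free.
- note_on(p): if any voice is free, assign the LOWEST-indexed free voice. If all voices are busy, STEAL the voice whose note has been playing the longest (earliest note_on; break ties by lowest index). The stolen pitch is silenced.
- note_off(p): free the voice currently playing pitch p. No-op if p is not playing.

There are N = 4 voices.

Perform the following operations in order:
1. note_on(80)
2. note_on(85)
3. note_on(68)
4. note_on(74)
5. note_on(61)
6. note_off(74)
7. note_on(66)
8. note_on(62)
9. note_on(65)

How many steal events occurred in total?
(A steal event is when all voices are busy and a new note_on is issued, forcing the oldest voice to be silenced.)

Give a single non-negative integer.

Op 1: note_on(80): voice 0 is free -> assigned | voices=[80 - - -]
Op 2: note_on(85): voice 1 is free -> assigned | voices=[80 85 - -]
Op 3: note_on(68): voice 2 is free -> assigned | voices=[80 85 68 -]
Op 4: note_on(74): voice 3 is free -> assigned | voices=[80 85 68 74]
Op 5: note_on(61): all voices busy, STEAL voice 0 (pitch 80, oldest) -> assign | voices=[61 85 68 74]
Op 6: note_off(74): free voice 3 | voices=[61 85 68 -]
Op 7: note_on(66): voice 3 is free -> assigned | voices=[61 85 68 66]
Op 8: note_on(62): all voices busy, STEAL voice 1 (pitch 85, oldest) -> assign | voices=[61 62 68 66]
Op 9: note_on(65): all voices busy, STEAL voice 2 (pitch 68, oldest) -> assign | voices=[61 62 65 66]

Answer: 3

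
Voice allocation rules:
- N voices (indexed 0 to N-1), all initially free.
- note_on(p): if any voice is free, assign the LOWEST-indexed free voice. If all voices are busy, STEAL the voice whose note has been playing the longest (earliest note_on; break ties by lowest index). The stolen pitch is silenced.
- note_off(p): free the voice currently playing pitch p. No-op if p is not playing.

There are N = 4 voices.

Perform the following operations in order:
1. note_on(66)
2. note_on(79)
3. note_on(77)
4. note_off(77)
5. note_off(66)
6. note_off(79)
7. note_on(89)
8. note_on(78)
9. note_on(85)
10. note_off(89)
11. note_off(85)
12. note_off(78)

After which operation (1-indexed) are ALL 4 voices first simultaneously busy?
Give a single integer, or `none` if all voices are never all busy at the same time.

Op 1: note_on(66): voice 0 is free -> assigned | voices=[66 - - -]
Op 2: note_on(79): voice 1 is free -> assigned | voices=[66 79 - -]
Op 3: note_on(77): voice 2 is free -> assigned | voices=[66 79 77 -]
Op 4: note_off(77): free voice 2 | voices=[66 79 - -]
Op 5: note_off(66): free voice 0 | voices=[- 79 - -]
Op 6: note_off(79): free voice 1 | voices=[- - - -]
Op 7: note_on(89): voice 0 is free -> assigned | voices=[89 - - -]
Op 8: note_on(78): voice 1 is free -> assigned | voices=[89 78 - -]
Op 9: note_on(85): voice 2 is free -> assigned | voices=[89 78 85 -]
Op 10: note_off(89): free voice 0 | voices=[- 78 85 -]
Op 11: note_off(85): free voice 2 | voices=[- 78 - -]
Op 12: note_off(78): free voice 1 | voices=[- - - -]

Answer: none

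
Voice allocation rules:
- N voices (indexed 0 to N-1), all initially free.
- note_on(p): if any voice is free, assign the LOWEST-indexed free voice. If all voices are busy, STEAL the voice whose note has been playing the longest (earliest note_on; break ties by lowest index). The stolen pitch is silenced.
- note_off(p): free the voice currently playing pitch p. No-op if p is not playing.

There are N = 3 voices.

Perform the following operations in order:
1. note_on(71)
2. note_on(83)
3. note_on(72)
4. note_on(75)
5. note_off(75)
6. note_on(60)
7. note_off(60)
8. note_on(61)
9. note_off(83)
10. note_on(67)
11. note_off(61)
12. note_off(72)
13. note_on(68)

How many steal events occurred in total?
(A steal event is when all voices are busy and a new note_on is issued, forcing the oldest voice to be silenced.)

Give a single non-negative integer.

Op 1: note_on(71): voice 0 is free -> assigned | voices=[71 - -]
Op 2: note_on(83): voice 1 is free -> assigned | voices=[71 83 -]
Op 3: note_on(72): voice 2 is free -> assigned | voices=[71 83 72]
Op 4: note_on(75): all voices busy, STEAL voice 0 (pitch 71, oldest) -> assign | voices=[75 83 72]
Op 5: note_off(75): free voice 0 | voices=[- 83 72]
Op 6: note_on(60): voice 0 is free -> assigned | voices=[60 83 72]
Op 7: note_off(60): free voice 0 | voices=[- 83 72]
Op 8: note_on(61): voice 0 is free -> assigned | voices=[61 83 72]
Op 9: note_off(83): free voice 1 | voices=[61 - 72]
Op 10: note_on(67): voice 1 is free -> assigned | voices=[61 67 72]
Op 11: note_off(61): free voice 0 | voices=[- 67 72]
Op 12: note_off(72): free voice 2 | voices=[- 67 -]
Op 13: note_on(68): voice 0 is free -> assigned | voices=[68 67 -]

Answer: 1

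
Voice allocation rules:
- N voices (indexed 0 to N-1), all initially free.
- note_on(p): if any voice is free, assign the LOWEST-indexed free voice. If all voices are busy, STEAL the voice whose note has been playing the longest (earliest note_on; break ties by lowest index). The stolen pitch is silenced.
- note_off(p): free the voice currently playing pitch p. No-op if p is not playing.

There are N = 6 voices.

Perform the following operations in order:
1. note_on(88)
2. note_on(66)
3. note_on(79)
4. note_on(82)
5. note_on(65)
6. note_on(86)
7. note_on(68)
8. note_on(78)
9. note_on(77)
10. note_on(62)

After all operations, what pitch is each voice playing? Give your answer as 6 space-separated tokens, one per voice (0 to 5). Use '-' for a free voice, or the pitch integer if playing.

Op 1: note_on(88): voice 0 is free -> assigned | voices=[88 - - - - -]
Op 2: note_on(66): voice 1 is free -> assigned | voices=[88 66 - - - -]
Op 3: note_on(79): voice 2 is free -> assigned | voices=[88 66 79 - - -]
Op 4: note_on(82): voice 3 is free -> assigned | voices=[88 66 79 82 - -]
Op 5: note_on(65): voice 4 is free -> assigned | voices=[88 66 79 82 65 -]
Op 6: note_on(86): voice 5 is free -> assigned | voices=[88 66 79 82 65 86]
Op 7: note_on(68): all voices busy, STEAL voice 0 (pitch 88, oldest) -> assign | voices=[68 66 79 82 65 86]
Op 8: note_on(78): all voices busy, STEAL voice 1 (pitch 66, oldest) -> assign | voices=[68 78 79 82 65 86]
Op 9: note_on(77): all voices busy, STEAL voice 2 (pitch 79, oldest) -> assign | voices=[68 78 77 82 65 86]
Op 10: note_on(62): all voices busy, STEAL voice 3 (pitch 82, oldest) -> assign | voices=[68 78 77 62 65 86]

Answer: 68 78 77 62 65 86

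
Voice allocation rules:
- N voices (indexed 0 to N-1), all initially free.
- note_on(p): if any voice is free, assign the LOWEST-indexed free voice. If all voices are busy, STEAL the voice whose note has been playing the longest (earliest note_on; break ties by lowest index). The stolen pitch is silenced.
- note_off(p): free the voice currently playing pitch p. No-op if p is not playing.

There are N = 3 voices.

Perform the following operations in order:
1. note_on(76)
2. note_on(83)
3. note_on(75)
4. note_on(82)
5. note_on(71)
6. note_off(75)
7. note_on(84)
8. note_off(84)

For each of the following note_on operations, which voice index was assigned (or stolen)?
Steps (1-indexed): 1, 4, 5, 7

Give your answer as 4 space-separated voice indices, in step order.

Op 1: note_on(76): voice 0 is free -> assigned | voices=[76 - -]
Op 2: note_on(83): voice 1 is free -> assigned | voices=[76 83 -]
Op 3: note_on(75): voice 2 is free -> assigned | voices=[76 83 75]
Op 4: note_on(82): all voices busy, STEAL voice 0 (pitch 76, oldest) -> assign | voices=[82 83 75]
Op 5: note_on(71): all voices busy, STEAL voice 1 (pitch 83, oldest) -> assign | voices=[82 71 75]
Op 6: note_off(75): free voice 2 | voices=[82 71 -]
Op 7: note_on(84): voice 2 is free -> assigned | voices=[82 71 84]
Op 8: note_off(84): free voice 2 | voices=[82 71 -]

Answer: 0 0 1 2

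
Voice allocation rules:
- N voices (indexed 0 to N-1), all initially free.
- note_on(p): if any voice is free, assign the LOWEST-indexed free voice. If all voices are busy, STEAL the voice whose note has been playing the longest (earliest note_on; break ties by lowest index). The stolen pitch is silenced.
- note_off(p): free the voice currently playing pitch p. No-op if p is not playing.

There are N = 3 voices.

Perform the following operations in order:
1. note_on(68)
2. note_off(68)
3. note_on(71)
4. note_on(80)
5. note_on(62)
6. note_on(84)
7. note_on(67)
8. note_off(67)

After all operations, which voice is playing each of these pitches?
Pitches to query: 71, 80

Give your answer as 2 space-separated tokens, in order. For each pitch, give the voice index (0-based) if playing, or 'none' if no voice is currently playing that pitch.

Answer: none none

Derivation:
Op 1: note_on(68): voice 0 is free -> assigned | voices=[68 - -]
Op 2: note_off(68): free voice 0 | voices=[- - -]
Op 3: note_on(71): voice 0 is free -> assigned | voices=[71 - -]
Op 4: note_on(80): voice 1 is free -> assigned | voices=[71 80 -]
Op 5: note_on(62): voice 2 is free -> assigned | voices=[71 80 62]
Op 6: note_on(84): all voices busy, STEAL voice 0 (pitch 71, oldest) -> assign | voices=[84 80 62]
Op 7: note_on(67): all voices busy, STEAL voice 1 (pitch 80, oldest) -> assign | voices=[84 67 62]
Op 8: note_off(67): free voice 1 | voices=[84 - 62]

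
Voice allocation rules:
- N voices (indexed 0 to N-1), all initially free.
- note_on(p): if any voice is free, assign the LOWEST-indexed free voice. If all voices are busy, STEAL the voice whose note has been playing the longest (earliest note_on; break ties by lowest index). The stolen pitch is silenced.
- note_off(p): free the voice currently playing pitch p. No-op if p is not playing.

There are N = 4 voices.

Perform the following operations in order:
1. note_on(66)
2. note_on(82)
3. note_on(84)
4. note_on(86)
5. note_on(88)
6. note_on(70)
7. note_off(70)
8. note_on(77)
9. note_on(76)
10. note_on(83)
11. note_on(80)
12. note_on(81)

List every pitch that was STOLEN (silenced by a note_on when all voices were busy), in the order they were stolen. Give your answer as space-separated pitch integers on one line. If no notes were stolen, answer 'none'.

Op 1: note_on(66): voice 0 is free -> assigned | voices=[66 - - -]
Op 2: note_on(82): voice 1 is free -> assigned | voices=[66 82 - -]
Op 3: note_on(84): voice 2 is free -> assigned | voices=[66 82 84 -]
Op 4: note_on(86): voice 3 is free -> assigned | voices=[66 82 84 86]
Op 5: note_on(88): all voices busy, STEAL voice 0 (pitch 66, oldest) -> assign | voices=[88 82 84 86]
Op 6: note_on(70): all voices busy, STEAL voice 1 (pitch 82, oldest) -> assign | voices=[88 70 84 86]
Op 7: note_off(70): free voice 1 | voices=[88 - 84 86]
Op 8: note_on(77): voice 1 is free -> assigned | voices=[88 77 84 86]
Op 9: note_on(76): all voices busy, STEAL voice 2 (pitch 84, oldest) -> assign | voices=[88 77 76 86]
Op 10: note_on(83): all voices busy, STEAL voice 3 (pitch 86, oldest) -> assign | voices=[88 77 76 83]
Op 11: note_on(80): all voices busy, STEAL voice 0 (pitch 88, oldest) -> assign | voices=[80 77 76 83]
Op 12: note_on(81): all voices busy, STEAL voice 1 (pitch 77, oldest) -> assign | voices=[80 81 76 83]

Answer: 66 82 84 86 88 77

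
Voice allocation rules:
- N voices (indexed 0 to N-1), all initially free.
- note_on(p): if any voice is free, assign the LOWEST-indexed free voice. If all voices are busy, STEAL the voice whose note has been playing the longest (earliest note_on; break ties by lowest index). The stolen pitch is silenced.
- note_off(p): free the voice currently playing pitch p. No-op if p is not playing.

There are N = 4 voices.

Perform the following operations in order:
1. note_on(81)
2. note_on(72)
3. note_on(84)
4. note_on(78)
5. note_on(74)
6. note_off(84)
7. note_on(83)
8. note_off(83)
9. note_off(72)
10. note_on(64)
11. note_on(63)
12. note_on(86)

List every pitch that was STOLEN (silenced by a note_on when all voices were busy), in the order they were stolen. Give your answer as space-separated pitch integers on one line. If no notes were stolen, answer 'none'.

Op 1: note_on(81): voice 0 is free -> assigned | voices=[81 - - -]
Op 2: note_on(72): voice 1 is free -> assigned | voices=[81 72 - -]
Op 3: note_on(84): voice 2 is free -> assigned | voices=[81 72 84 -]
Op 4: note_on(78): voice 3 is free -> assigned | voices=[81 72 84 78]
Op 5: note_on(74): all voices busy, STEAL voice 0 (pitch 81, oldest) -> assign | voices=[74 72 84 78]
Op 6: note_off(84): free voice 2 | voices=[74 72 - 78]
Op 7: note_on(83): voice 2 is free -> assigned | voices=[74 72 83 78]
Op 8: note_off(83): free voice 2 | voices=[74 72 - 78]
Op 9: note_off(72): free voice 1 | voices=[74 - - 78]
Op 10: note_on(64): voice 1 is free -> assigned | voices=[74 64 - 78]
Op 11: note_on(63): voice 2 is free -> assigned | voices=[74 64 63 78]
Op 12: note_on(86): all voices busy, STEAL voice 3 (pitch 78, oldest) -> assign | voices=[74 64 63 86]

Answer: 81 78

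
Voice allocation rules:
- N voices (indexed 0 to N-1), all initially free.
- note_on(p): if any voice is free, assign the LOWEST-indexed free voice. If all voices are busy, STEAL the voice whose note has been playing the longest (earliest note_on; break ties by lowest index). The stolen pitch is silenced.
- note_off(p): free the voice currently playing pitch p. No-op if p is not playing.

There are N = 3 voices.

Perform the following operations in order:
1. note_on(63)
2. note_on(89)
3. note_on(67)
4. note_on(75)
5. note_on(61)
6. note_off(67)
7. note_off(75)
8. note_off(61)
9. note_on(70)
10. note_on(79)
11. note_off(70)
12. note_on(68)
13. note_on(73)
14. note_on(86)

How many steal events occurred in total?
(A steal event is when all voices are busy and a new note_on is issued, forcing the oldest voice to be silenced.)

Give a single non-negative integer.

Answer: 3

Derivation:
Op 1: note_on(63): voice 0 is free -> assigned | voices=[63 - -]
Op 2: note_on(89): voice 1 is free -> assigned | voices=[63 89 -]
Op 3: note_on(67): voice 2 is free -> assigned | voices=[63 89 67]
Op 4: note_on(75): all voices busy, STEAL voice 0 (pitch 63, oldest) -> assign | voices=[75 89 67]
Op 5: note_on(61): all voices busy, STEAL voice 1 (pitch 89, oldest) -> assign | voices=[75 61 67]
Op 6: note_off(67): free voice 2 | voices=[75 61 -]
Op 7: note_off(75): free voice 0 | voices=[- 61 -]
Op 8: note_off(61): free voice 1 | voices=[- - -]
Op 9: note_on(70): voice 0 is free -> assigned | voices=[70 - -]
Op 10: note_on(79): voice 1 is free -> assigned | voices=[70 79 -]
Op 11: note_off(70): free voice 0 | voices=[- 79 -]
Op 12: note_on(68): voice 0 is free -> assigned | voices=[68 79 -]
Op 13: note_on(73): voice 2 is free -> assigned | voices=[68 79 73]
Op 14: note_on(86): all voices busy, STEAL voice 1 (pitch 79, oldest) -> assign | voices=[68 86 73]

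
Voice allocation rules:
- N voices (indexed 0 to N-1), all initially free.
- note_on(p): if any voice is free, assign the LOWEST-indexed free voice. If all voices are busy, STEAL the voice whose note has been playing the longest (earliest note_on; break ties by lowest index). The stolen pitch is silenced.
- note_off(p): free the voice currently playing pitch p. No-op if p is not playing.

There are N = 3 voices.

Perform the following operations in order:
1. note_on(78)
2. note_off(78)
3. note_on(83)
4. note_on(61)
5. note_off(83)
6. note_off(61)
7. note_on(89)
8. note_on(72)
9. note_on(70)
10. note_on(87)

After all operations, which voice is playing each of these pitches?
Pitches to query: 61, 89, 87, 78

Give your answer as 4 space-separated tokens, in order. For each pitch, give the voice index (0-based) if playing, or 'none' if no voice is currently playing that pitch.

Op 1: note_on(78): voice 0 is free -> assigned | voices=[78 - -]
Op 2: note_off(78): free voice 0 | voices=[- - -]
Op 3: note_on(83): voice 0 is free -> assigned | voices=[83 - -]
Op 4: note_on(61): voice 1 is free -> assigned | voices=[83 61 -]
Op 5: note_off(83): free voice 0 | voices=[- 61 -]
Op 6: note_off(61): free voice 1 | voices=[- - -]
Op 7: note_on(89): voice 0 is free -> assigned | voices=[89 - -]
Op 8: note_on(72): voice 1 is free -> assigned | voices=[89 72 -]
Op 9: note_on(70): voice 2 is free -> assigned | voices=[89 72 70]
Op 10: note_on(87): all voices busy, STEAL voice 0 (pitch 89, oldest) -> assign | voices=[87 72 70]

Answer: none none 0 none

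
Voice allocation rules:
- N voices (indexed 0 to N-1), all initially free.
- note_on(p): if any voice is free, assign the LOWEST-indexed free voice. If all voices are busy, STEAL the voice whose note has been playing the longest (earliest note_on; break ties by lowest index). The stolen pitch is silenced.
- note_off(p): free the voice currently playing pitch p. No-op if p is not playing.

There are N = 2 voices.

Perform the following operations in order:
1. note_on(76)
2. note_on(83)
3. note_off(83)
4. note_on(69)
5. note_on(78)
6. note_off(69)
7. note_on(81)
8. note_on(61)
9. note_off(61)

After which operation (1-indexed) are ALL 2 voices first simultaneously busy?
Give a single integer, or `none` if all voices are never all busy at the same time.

Answer: 2

Derivation:
Op 1: note_on(76): voice 0 is free -> assigned | voices=[76 -]
Op 2: note_on(83): voice 1 is free -> assigned | voices=[76 83]
Op 3: note_off(83): free voice 1 | voices=[76 -]
Op 4: note_on(69): voice 1 is free -> assigned | voices=[76 69]
Op 5: note_on(78): all voices busy, STEAL voice 0 (pitch 76, oldest) -> assign | voices=[78 69]
Op 6: note_off(69): free voice 1 | voices=[78 -]
Op 7: note_on(81): voice 1 is free -> assigned | voices=[78 81]
Op 8: note_on(61): all voices busy, STEAL voice 0 (pitch 78, oldest) -> assign | voices=[61 81]
Op 9: note_off(61): free voice 0 | voices=[- 81]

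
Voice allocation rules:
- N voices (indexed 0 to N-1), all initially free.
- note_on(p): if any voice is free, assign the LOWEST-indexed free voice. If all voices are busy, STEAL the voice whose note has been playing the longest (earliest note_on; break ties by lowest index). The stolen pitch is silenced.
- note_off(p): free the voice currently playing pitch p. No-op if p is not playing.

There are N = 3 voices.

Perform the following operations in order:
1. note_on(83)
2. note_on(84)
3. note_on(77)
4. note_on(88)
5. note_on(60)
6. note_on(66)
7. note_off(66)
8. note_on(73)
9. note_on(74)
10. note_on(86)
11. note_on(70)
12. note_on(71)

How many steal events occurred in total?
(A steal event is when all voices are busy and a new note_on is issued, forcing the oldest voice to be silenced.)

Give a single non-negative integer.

Answer: 7

Derivation:
Op 1: note_on(83): voice 0 is free -> assigned | voices=[83 - -]
Op 2: note_on(84): voice 1 is free -> assigned | voices=[83 84 -]
Op 3: note_on(77): voice 2 is free -> assigned | voices=[83 84 77]
Op 4: note_on(88): all voices busy, STEAL voice 0 (pitch 83, oldest) -> assign | voices=[88 84 77]
Op 5: note_on(60): all voices busy, STEAL voice 1 (pitch 84, oldest) -> assign | voices=[88 60 77]
Op 6: note_on(66): all voices busy, STEAL voice 2 (pitch 77, oldest) -> assign | voices=[88 60 66]
Op 7: note_off(66): free voice 2 | voices=[88 60 -]
Op 8: note_on(73): voice 2 is free -> assigned | voices=[88 60 73]
Op 9: note_on(74): all voices busy, STEAL voice 0 (pitch 88, oldest) -> assign | voices=[74 60 73]
Op 10: note_on(86): all voices busy, STEAL voice 1 (pitch 60, oldest) -> assign | voices=[74 86 73]
Op 11: note_on(70): all voices busy, STEAL voice 2 (pitch 73, oldest) -> assign | voices=[74 86 70]
Op 12: note_on(71): all voices busy, STEAL voice 0 (pitch 74, oldest) -> assign | voices=[71 86 70]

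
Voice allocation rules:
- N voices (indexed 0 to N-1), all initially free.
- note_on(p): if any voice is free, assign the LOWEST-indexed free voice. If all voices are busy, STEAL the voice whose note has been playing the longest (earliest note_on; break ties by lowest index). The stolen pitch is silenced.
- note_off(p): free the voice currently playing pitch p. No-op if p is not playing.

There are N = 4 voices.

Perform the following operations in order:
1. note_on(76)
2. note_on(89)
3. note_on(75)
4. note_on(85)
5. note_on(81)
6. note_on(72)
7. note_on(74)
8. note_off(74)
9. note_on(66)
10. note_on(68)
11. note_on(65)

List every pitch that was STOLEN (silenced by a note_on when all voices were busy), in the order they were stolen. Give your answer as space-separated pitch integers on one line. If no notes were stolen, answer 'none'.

Answer: 76 89 75 85 81

Derivation:
Op 1: note_on(76): voice 0 is free -> assigned | voices=[76 - - -]
Op 2: note_on(89): voice 1 is free -> assigned | voices=[76 89 - -]
Op 3: note_on(75): voice 2 is free -> assigned | voices=[76 89 75 -]
Op 4: note_on(85): voice 3 is free -> assigned | voices=[76 89 75 85]
Op 5: note_on(81): all voices busy, STEAL voice 0 (pitch 76, oldest) -> assign | voices=[81 89 75 85]
Op 6: note_on(72): all voices busy, STEAL voice 1 (pitch 89, oldest) -> assign | voices=[81 72 75 85]
Op 7: note_on(74): all voices busy, STEAL voice 2 (pitch 75, oldest) -> assign | voices=[81 72 74 85]
Op 8: note_off(74): free voice 2 | voices=[81 72 - 85]
Op 9: note_on(66): voice 2 is free -> assigned | voices=[81 72 66 85]
Op 10: note_on(68): all voices busy, STEAL voice 3 (pitch 85, oldest) -> assign | voices=[81 72 66 68]
Op 11: note_on(65): all voices busy, STEAL voice 0 (pitch 81, oldest) -> assign | voices=[65 72 66 68]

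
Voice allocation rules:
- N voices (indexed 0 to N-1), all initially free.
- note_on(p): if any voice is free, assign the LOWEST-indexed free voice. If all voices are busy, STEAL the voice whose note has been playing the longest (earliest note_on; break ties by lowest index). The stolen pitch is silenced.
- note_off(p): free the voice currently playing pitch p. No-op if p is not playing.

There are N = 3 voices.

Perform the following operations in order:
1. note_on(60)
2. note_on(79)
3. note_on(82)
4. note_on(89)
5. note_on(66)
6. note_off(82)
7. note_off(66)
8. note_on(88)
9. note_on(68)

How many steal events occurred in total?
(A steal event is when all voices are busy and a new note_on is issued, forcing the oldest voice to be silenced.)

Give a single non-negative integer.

Answer: 2

Derivation:
Op 1: note_on(60): voice 0 is free -> assigned | voices=[60 - -]
Op 2: note_on(79): voice 1 is free -> assigned | voices=[60 79 -]
Op 3: note_on(82): voice 2 is free -> assigned | voices=[60 79 82]
Op 4: note_on(89): all voices busy, STEAL voice 0 (pitch 60, oldest) -> assign | voices=[89 79 82]
Op 5: note_on(66): all voices busy, STEAL voice 1 (pitch 79, oldest) -> assign | voices=[89 66 82]
Op 6: note_off(82): free voice 2 | voices=[89 66 -]
Op 7: note_off(66): free voice 1 | voices=[89 - -]
Op 8: note_on(88): voice 1 is free -> assigned | voices=[89 88 -]
Op 9: note_on(68): voice 2 is free -> assigned | voices=[89 88 68]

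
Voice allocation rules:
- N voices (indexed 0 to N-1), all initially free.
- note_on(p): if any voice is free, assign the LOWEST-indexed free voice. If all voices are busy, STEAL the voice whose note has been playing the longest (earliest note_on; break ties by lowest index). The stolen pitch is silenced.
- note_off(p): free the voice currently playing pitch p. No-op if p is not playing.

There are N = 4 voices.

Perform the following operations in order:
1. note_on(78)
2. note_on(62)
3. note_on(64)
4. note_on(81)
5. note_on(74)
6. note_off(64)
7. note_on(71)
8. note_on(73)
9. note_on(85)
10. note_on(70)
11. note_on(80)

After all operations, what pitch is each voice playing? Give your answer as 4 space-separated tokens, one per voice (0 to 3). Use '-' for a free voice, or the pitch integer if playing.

Answer: 70 73 80 85

Derivation:
Op 1: note_on(78): voice 0 is free -> assigned | voices=[78 - - -]
Op 2: note_on(62): voice 1 is free -> assigned | voices=[78 62 - -]
Op 3: note_on(64): voice 2 is free -> assigned | voices=[78 62 64 -]
Op 4: note_on(81): voice 3 is free -> assigned | voices=[78 62 64 81]
Op 5: note_on(74): all voices busy, STEAL voice 0 (pitch 78, oldest) -> assign | voices=[74 62 64 81]
Op 6: note_off(64): free voice 2 | voices=[74 62 - 81]
Op 7: note_on(71): voice 2 is free -> assigned | voices=[74 62 71 81]
Op 8: note_on(73): all voices busy, STEAL voice 1 (pitch 62, oldest) -> assign | voices=[74 73 71 81]
Op 9: note_on(85): all voices busy, STEAL voice 3 (pitch 81, oldest) -> assign | voices=[74 73 71 85]
Op 10: note_on(70): all voices busy, STEAL voice 0 (pitch 74, oldest) -> assign | voices=[70 73 71 85]
Op 11: note_on(80): all voices busy, STEAL voice 2 (pitch 71, oldest) -> assign | voices=[70 73 80 85]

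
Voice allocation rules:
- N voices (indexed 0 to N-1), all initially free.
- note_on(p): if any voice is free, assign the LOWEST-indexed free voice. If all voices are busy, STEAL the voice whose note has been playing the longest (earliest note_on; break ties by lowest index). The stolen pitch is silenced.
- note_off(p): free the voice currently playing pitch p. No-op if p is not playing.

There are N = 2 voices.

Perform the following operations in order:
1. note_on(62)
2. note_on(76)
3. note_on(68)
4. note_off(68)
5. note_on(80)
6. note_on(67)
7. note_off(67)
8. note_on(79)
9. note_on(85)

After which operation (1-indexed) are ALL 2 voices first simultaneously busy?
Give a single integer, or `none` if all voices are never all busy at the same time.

Answer: 2

Derivation:
Op 1: note_on(62): voice 0 is free -> assigned | voices=[62 -]
Op 2: note_on(76): voice 1 is free -> assigned | voices=[62 76]
Op 3: note_on(68): all voices busy, STEAL voice 0 (pitch 62, oldest) -> assign | voices=[68 76]
Op 4: note_off(68): free voice 0 | voices=[- 76]
Op 5: note_on(80): voice 0 is free -> assigned | voices=[80 76]
Op 6: note_on(67): all voices busy, STEAL voice 1 (pitch 76, oldest) -> assign | voices=[80 67]
Op 7: note_off(67): free voice 1 | voices=[80 -]
Op 8: note_on(79): voice 1 is free -> assigned | voices=[80 79]
Op 9: note_on(85): all voices busy, STEAL voice 0 (pitch 80, oldest) -> assign | voices=[85 79]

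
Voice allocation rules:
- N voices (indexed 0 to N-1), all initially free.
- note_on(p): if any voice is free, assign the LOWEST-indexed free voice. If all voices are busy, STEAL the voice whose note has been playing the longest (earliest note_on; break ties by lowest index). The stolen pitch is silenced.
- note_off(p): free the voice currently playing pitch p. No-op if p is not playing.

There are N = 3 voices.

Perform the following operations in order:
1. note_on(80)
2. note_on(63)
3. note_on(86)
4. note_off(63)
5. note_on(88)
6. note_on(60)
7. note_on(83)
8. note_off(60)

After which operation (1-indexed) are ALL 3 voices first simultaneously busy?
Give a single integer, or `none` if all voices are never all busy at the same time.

Answer: 3

Derivation:
Op 1: note_on(80): voice 0 is free -> assigned | voices=[80 - -]
Op 2: note_on(63): voice 1 is free -> assigned | voices=[80 63 -]
Op 3: note_on(86): voice 2 is free -> assigned | voices=[80 63 86]
Op 4: note_off(63): free voice 1 | voices=[80 - 86]
Op 5: note_on(88): voice 1 is free -> assigned | voices=[80 88 86]
Op 6: note_on(60): all voices busy, STEAL voice 0 (pitch 80, oldest) -> assign | voices=[60 88 86]
Op 7: note_on(83): all voices busy, STEAL voice 2 (pitch 86, oldest) -> assign | voices=[60 88 83]
Op 8: note_off(60): free voice 0 | voices=[- 88 83]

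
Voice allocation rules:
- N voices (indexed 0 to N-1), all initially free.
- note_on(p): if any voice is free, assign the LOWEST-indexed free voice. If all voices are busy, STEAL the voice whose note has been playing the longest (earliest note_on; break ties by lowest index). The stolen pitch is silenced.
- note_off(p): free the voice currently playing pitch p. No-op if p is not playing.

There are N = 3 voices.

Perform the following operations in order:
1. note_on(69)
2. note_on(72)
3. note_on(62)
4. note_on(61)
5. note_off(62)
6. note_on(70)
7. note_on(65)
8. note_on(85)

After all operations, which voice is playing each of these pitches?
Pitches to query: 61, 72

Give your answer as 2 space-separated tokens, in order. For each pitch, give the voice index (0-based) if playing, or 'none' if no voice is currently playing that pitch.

Answer: none none

Derivation:
Op 1: note_on(69): voice 0 is free -> assigned | voices=[69 - -]
Op 2: note_on(72): voice 1 is free -> assigned | voices=[69 72 -]
Op 3: note_on(62): voice 2 is free -> assigned | voices=[69 72 62]
Op 4: note_on(61): all voices busy, STEAL voice 0 (pitch 69, oldest) -> assign | voices=[61 72 62]
Op 5: note_off(62): free voice 2 | voices=[61 72 -]
Op 6: note_on(70): voice 2 is free -> assigned | voices=[61 72 70]
Op 7: note_on(65): all voices busy, STEAL voice 1 (pitch 72, oldest) -> assign | voices=[61 65 70]
Op 8: note_on(85): all voices busy, STEAL voice 0 (pitch 61, oldest) -> assign | voices=[85 65 70]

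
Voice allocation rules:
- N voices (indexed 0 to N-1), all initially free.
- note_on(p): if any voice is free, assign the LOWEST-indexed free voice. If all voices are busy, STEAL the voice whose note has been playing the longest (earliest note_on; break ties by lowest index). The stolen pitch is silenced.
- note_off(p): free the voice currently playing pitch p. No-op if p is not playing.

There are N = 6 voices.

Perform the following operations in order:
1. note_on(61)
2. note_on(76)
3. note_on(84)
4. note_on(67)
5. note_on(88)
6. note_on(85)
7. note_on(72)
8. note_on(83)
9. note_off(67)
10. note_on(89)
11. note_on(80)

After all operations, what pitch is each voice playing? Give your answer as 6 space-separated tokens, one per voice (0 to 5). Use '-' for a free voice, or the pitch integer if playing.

Answer: 72 83 80 89 88 85

Derivation:
Op 1: note_on(61): voice 0 is free -> assigned | voices=[61 - - - - -]
Op 2: note_on(76): voice 1 is free -> assigned | voices=[61 76 - - - -]
Op 3: note_on(84): voice 2 is free -> assigned | voices=[61 76 84 - - -]
Op 4: note_on(67): voice 3 is free -> assigned | voices=[61 76 84 67 - -]
Op 5: note_on(88): voice 4 is free -> assigned | voices=[61 76 84 67 88 -]
Op 6: note_on(85): voice 5 is free -> assigned | voices=[61 76 84 67 88 85]
Op 7: note_on(72): all voices busy, STEAL voice 0 (pitch 61, oldest) -> assign | voices=[72 76 84 67 88 85]
Op 8: note_on(83): all voices busy, STEAL voice 1 (pitch 76, oldest) -> assign | voices=[72 83 84 67 88 85]
Op 9: note_off(67): free voice 3 | voices=[72 83 84 - 88 85]
Op 10: note_on(89): voice 3 is free -> assigned | voices=[72 83 84 89 88 85]
Op 11: note_on(80): all voices busy, STEAL voice 2 (pitch 84, oldest) -> assign | voices=[72 83 80 89 88 85]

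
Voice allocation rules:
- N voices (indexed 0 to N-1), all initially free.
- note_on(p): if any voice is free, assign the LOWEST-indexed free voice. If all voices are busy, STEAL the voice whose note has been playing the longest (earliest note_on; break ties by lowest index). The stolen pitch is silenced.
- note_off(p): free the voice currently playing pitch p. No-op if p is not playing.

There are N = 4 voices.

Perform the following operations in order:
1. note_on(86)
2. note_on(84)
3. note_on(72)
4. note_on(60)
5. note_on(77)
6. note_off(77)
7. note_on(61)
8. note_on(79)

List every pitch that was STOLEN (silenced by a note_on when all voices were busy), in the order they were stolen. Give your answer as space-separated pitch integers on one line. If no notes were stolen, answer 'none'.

Op 1: note_on(86): voice 0 is free -> assigned | voices=[86 - - -]
Op 2: note_on(84): voice 1 is free -> assigned | voices=[86 84 - -]
Op 3: note_on(72): voice 2 is free -> assigned | voices=[86 84 72 -]
Op 4: note_on(60): voice 3 is free -> assigned | voices=[86 84 72 60]
Op 5: note_on(77): all voices busy, STEAL voice 0 (pitch 86, oldest) -> assign | voices=[77 84 72 60]
Op 6: note_off(77): free voice 0 | voices=[- 84 72 60]
Op 7: note_on(61): voice 0 is free -> assigned | voices=[61 84 72 60]
Op 8: note_on(79): all voices busy, STEAL voice 1 (pitch 84, oldest) -> assign | voices=[61 79 72 60]

Answer: 86 84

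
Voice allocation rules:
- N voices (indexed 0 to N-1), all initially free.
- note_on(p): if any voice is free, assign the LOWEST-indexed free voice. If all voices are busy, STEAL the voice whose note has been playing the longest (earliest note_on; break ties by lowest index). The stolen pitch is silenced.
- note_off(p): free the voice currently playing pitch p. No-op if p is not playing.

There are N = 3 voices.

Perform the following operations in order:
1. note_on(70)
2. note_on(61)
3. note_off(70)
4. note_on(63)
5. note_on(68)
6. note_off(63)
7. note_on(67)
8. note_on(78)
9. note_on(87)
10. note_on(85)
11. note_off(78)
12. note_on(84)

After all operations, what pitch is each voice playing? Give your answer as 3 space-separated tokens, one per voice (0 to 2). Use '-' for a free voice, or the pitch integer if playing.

Op 1: note_on(70): voice 0 is free -> assigned | voices=[70 - -]
Op 2: note_on(61): voice 1 is free -> assigned | voices=[70 61 -]
Op 3: note_off(70): free voice 0 | voices=[- 61 -]
Op 4: note_on(63): voice 0 is free -> assigned | voices=[63 61 -]
Op 5: note_on(68): voice 2 is free -> assigned | voices=[63 61 68]
Op 6: note_off(63): free voice 0 | voices=[- 61 68]
Op 7: note_on(67): voice 0 is free -> assigned | voices=[67 61 68]
Op 8: note_on(78): all voices busy, STEAL voice 1 (pitch 61, oldest) -> assign | voices=[67 78 68]
Op 9: note_on(87): all voices busy, STEAL voice 2 (pitch 68, oldest) -> assign | voices=[67 78 87]
Op 10: note_on(85): all voices busy, STEAL voice 0 (pitch 67, oldest) -> assign | voices=[85 78 87]
Op 11: note_off(78): free voice 1 | voices=[85 - 87]
Op 12: note_on(84): voice 1 is free -> assigned | voices=[85 84 87]

Answer: 85 84 87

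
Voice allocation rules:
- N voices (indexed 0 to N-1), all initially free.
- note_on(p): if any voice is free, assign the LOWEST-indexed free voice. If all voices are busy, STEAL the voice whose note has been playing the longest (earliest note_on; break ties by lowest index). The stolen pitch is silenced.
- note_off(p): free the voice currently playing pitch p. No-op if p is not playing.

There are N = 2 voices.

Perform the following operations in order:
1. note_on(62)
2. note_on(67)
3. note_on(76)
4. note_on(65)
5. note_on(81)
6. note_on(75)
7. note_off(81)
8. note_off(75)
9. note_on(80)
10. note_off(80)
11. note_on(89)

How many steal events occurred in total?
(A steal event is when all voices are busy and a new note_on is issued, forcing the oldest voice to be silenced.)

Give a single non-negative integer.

Answer: 4

Derivation:
Op 1: note_on(62): voice 0 is free -> assigned | voices=[62 -]
Op 2: note_on(67): voice 1 is free -> assigned | voices=[62 67]
Op 3: note_on(76): all voices busy, STEAL voice 0 (pitch 62, oldest) -> assign | voices=[76 67]
Op 4: note_on(65): all voices busy, STEAL voice 1 (pitch 67, oldest) -> assign | voices=[76 65]
Op 5: note_on(81): all voices busy, STEAL voice 0 (pitch 76, oldest) -> assign | voices=[81 65]
Op 6: note_on(75): all voices busy, STEAL voice 1 (pitch 65, oldest) -> assign | voices=[81 75]
Op 7: note_off(81): free voice 0 | voices=[- 75]
Op 8: note_off(75): free voice 1 | voices=[- -]
Op 9: note_on(80): voice 0 is free -> assigned | voices=[80 -]
Op 10: note_off(80): free voice 0 | voices=[- -]
Op 11: note_on(89): voice 0 is free -> assigned | voices=[89 -]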